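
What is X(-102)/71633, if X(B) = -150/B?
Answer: 25/1217761 ≈ 2.0529e-5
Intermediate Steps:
X(-102)/71633 = -150/(-102)/71633 = -150*(-1/102)*(1/71633) = (25/17)*(1/71633) = 25/1217761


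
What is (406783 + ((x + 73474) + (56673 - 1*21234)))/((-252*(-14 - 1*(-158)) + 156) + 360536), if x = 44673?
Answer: 560369/324404 ≈ 1.7274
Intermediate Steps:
(406783 + ((x + 73474) + (56673 - 1*21234)))/((-252*(-14 - 1*(-158)) + 156) + 360536) = (406783 + ((44673 + 73474) + (56673 - 1*21234)))/((-252*(-14 - 1*(-158)) + 156) + 360536) = (406783 + (118147 + (56673 - 21234)))/((-252*(-14 + 158) + 156) + 360536) = (406783 + (118147 + 35439))/((-252*144 + 156) + 360536) = (406783 + 153586)/((-36288 + 156) + 360536) = 560369/(-36132 + 360536) = 560369/324404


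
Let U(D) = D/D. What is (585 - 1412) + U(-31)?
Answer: -826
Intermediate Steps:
U(D) = 1
(585 - 1412) + U(-31) = (585 - 1412) + 1 = -827 + 1 = -826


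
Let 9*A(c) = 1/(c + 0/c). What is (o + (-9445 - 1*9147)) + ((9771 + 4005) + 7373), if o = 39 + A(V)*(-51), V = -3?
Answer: 23381/9 ≈ 2597.9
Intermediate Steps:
A(c) = 1/(9*c) (A(c) = 1/(9*(c + 0/c)) = 1/(9*(c + 0)) = 1/(9*c))
o = 368/9 (o = 39 + ((⅑)/(-3))*(-51) = 39 + ((⅑)*(-⅓))*(-51) = 39 - 1/27*(-51) = 39 + 17/9 = 368/9 ≈ 40.889)
(o + (-9445 - 1*9147)) + ((9771 + 4005) + 7373) = (368/9 + (-9445 - 1*9147)) + ((9771 + 4005) + 7373) = (368/9 + (-9445 - 9147)) + (13776 + 7373) = (368/9 - 18592) + 21149 = -166960/9 + 21149 = 23381/9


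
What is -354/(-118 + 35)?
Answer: 354/83 ≈ 4.2651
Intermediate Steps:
-354/(-118 + 35) = -354/(-83) = -1/83*(-354) = 354/83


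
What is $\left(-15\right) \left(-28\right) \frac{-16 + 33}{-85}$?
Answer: $-84$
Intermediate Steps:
$\left(-15\right) \left(-28\right) \frac{-16 + 33}{-85} = 420 \cdot 17 \left(- \frac{1}{85}\right) = 420 \left(- \frac{1}{5}\right) = -84$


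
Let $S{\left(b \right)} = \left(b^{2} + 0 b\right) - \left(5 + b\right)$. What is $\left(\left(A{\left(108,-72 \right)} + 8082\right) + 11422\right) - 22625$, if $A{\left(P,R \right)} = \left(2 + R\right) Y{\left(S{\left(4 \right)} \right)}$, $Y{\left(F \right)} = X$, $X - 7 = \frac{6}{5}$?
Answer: $-3695$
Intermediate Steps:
$S{\left(b \right)} = -5 + b^{2} - b$ ($S{\left(b \right)} = \left(b^{2} + 0\right) - \left(5 + b\right) = b^{2} - \left(5 + b\right) = -5 + b^{2} - b$)
$X = \frac{41}{5}$ ($X = 7 + \frac{6}{5} = \frac{41}{5} \approx 8.2$)
$Y{\left(F \right)} = \frac{41}{5}$
$A{\left(P,R \right)} = \frac{82}{5} + \frac{41 R}{5}$ ($A{\left(P,R \right)} = \left(2 + R\right) \frac{41}{5} = \frac{82}{5} + \frac{41 R}{5}$)
$\left(\left(A{\left(108,-72 \right)} + 8082\right) + 11422\right) - 22625 = \left(\left(\left(\frac{82}{5} + \frac{41}{5} \left(-72\right)\right) + 8082\right) + 11422\right) - 22625 = \left(\left(\left(\frac{82}{5} - \frac{2952}{5}\right) + 8082\right) + 11422\right) - 22625 = \left(\left(-574 + 8082\right) + 11422\right) - 22625 = \left(7508 + 11422\right) - 22625 = 18930 - 22625 = -3695$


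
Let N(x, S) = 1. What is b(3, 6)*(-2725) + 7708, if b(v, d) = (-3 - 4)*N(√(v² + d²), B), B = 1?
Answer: 26783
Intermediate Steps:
b(v, d) = -7 (b(v, d) = (-3 - 4)*1 = -7*1 = -7)
b(3, 6)*(-2725) + 7708 = -7*(-2725) + 7708 = 19075 + 7708 = 26783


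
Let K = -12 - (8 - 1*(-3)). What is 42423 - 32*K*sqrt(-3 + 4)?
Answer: 43159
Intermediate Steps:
K = -23 (K = -12 - (8 + 3) = -12 - 1*11 = -12 - 11 = -23)
42423 - 32*K*sqrt(-3 + 4) = 42423 - 32*(-23)*sqrt(-3 + 4) = 42423 - (-736)*sqrt(1) = 42423 - (-736) = 42423 - 1*(-736) = 42423 + 736 = 43159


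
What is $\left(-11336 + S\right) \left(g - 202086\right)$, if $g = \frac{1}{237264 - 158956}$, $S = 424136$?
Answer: $- \frac{1633134890258400}{19577} \approx -8.3421 \cdot 10^{10}$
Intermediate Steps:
$g = \frac{1}{78308} \approx 1.277 \cdot 10^{-5}$
$\left(-11336 + S\right) \left(g - 202086\right) = \left(-11336 + 424136\right) \left(\frac{1}{78308} - 202086\right) = 412800 \left(- \frac{15824950487}{78308}\right) = - \frac{1633134890258400}{19577}$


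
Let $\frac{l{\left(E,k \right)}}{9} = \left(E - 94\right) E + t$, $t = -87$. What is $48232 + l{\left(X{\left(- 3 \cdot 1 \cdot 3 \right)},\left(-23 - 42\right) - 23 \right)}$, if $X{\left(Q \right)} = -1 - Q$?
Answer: $41257$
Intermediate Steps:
$l{\left(E,k \right)} = -783 + 9 E \left(-94 + E\right)$ ($l{\left(E,k \right)} = 9 \left(\left(E - 94\right) E - 87\right) = 9 \left(\left(-94 + E\right) E - 87\right) = 9 \left(E \left(-94 + E\right) - 87\right) = 9 \left(-87 + E \left(-94 + E\right)\right) = -783 + 9 E \left(-94 + E\right)$)
$48232 + l{\left(X{\left(- 3 \cdot 1 \cdot 3 \right)},\left(-23 - 42\right) - 23 \right)} = 48232 - \left(783 - 9 \left(-1 - - 3 \cdot 1 \cdot 3\right)^{2} + 846 \left(-1 - - 3 \cdot 1 \cdot 3\right)\right) = 48232 - \left(783 - 9 \left(-1 - - 3 \cdot 3\right)^{2} + 846 \left(-1 - - 3 \cdot 3\right)\right) = 48232 - \left(783 - 9 \left(-1 - \left(-1\right) 9\right)^{2} + 846 \left(-1 - \left(-1\right) 9\right)\right) = 48232 - \left(783 - 9 \left(-1 - -9\right)^{2} + 846 \left(-1 - -9\right)\right) = 48232 - \left(783 - 9 \left(-1 + 9\right)^{2} + 846 \left(-1 + 9\right)\right) = 48232 - \left(7551 - 576\right) = 48232 - 6975 = 41257$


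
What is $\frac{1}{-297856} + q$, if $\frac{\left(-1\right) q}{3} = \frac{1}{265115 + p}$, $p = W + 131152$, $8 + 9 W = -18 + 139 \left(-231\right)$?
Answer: $- \frac{2894095}{263175732352} \approx -1.0997 \cdot 10^{-5}$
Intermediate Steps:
$W = - \frac{32135}{9}$ ($W = - \frac{8}{9} + \frac{-18 + 139 \left(-231\right)}{9} = - \frac{8}{9} + \frac{-18 - 32109}{9} = - \frac{8}{9} + \frac{1}{9} \left(-32127\right) = - \frac{8}{9} - \frac{10709}{3} = - \frac{32135}{9} \approx -3570.6$)
$p = \frac{1148233}{9}$ ($p = - \frac{32135}{9} + 131152 = \frac{1148233}{9} \approx 1.2758 \cdot 10^{5}$)
$q = - \frac{27}{3534268}$ ($q = - \frac{3}{265115 + \frac{1148233}{9}} = - \frac{3}{\frac{3534268}{9}} = \left(-3\right) \frac{9}{3534268} = - \frac{27}{3534268} \approx -7.6395 \cdot 10^{-6}$)
$\frac{1}{-297856} + q = \frac{1}{-297856} - \frac{27}{3534268} = - \frac{1}{297856} - \frac{27}{3534268} = - \frac{2894095}{263175732352}$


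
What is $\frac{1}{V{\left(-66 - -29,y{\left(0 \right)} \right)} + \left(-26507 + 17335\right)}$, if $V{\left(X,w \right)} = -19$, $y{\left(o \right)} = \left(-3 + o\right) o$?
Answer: $- \frac{1}{9191} \approx -0.0001088$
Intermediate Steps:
$y{\left(o \right)} = o \left(-3 + o\right)$
$\frac{1}{V{\left(-66 - -29,y{\left(0 \right)} \right)} + \left(-26507 + 17335\right)} = \frac{1}{-19 + \left(-26507 + 17335\right)} = \frac{1}{-19 - 9172} = \frac{1}{-9191} = - \frac{1}{9191}$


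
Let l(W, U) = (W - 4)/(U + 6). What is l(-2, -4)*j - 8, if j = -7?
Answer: 13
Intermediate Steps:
l(W, U) = (-4 + W)/(6 + U)
l(-2, -4)*j - 8 = ((-4 - 2)/(6 - 4))*(-7) - 8 = (-6/2)*(-7) - 8 = ((½)*(-6))*(-7) - 8 = -3*(-7) - 8 = 21 - 8 = 13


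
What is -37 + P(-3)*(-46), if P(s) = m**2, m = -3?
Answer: -451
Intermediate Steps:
P(s) = 9 (P(s) = (-3)**2 = 9)
-37 + P(-3)*(-46) = -37 + 9*(-46) = -37 - 414 = -451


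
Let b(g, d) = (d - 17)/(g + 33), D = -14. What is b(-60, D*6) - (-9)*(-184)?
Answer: -44611/27 ≈ -1652.3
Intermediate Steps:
b(g, d) = (-17 + d)/(33 + g)
b(-60, D*6) - (-9)*(-184) = (-17 - 14*6)/(33 - 60) - (-9)*(-184) = (-17 - 84)/(-27) - 1*1656 = -1/27*(-101) - 1656 = 101/27 - 1656 = -44611/27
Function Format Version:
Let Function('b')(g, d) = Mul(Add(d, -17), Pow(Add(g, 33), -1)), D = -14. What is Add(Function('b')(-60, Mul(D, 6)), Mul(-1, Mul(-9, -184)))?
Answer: Rational(-44611, 27) ≈ -1652.3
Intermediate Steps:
Function('b')(g, d) = Mul(Pow(Add(33, g), -1), Add(-17, d)) (Function('b')(g, d) = Mul(Add(-17, d), Pow(Add(33, g), -1)) = Mul(Pow(Add(33, g), -1), Add(-17, d)))
Add(Function('b')(-60, Mul(D, 6)), Mul(-1, Mul(-9, -184))) = Add(Mul(Pow(Add(33, -60), -1), Add(-17, Mul(-14, 6))), Mul(-1, Mul(-9, -184))) = Add(Mul(Pow(-27, -1), Add(-17, -84)), Mul(-1, 1656)) = Add(Mul(Rational(-1, 27), -101), -1656) = Add(Rational(101, 27), -1656) = Rational(-44611, 27)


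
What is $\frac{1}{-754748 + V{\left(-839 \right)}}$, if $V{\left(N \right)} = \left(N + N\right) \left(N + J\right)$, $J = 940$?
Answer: $- \frac{1}{924226} \approx -1.082 \cdot 10^{-6}$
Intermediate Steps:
$V{\left(N \right)} = 2 N \left(940 + N\right)$ ($V{\left(N \right)} = \left(N + N\right) \left(N + 940\right) = 2 N \left(940 + N\right)$)
$\frac{1}{-754748 + V{\left(-839 \right)}} = \frac{1}{-754748 + 2 \left(-839\right) \left(940 - 839\right)} = \frac{1}{-754748 + 2 \left(-839\right) 101} = \frac{1}{-754748 - 169478} = \frac{1}{-924226} = - \frac{1}{924226}$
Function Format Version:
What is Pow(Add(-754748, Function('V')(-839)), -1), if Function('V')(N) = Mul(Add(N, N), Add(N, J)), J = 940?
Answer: Rational(-1, 924226) ≈ -1.0820e-6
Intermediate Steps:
Function('V')(N) = Mul(2, N, Add(940, N)) (Function('V')(N) = Mul(Add(N, N), Add(N, 940)) = Mul(Mul(2, N), Add(940, N)) = Mul(2, N, Add(940, N)))
Pow(Add(-754748, Function('V')(-839)), -1) = Pow(Add(-754748, Mul(2, -839, Add(940, -839))), -1) = Pow(Add(-754748, Mul(2, -839, 101)), -1) = Pow(Add(-754748, -169478), -1) = Pow(-924226, -1) = Rational(-1, 924226)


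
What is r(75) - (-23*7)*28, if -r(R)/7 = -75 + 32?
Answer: 4809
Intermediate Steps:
r(R) = 301 (r(R) = -7*(-75 + 32) = -7*(-43) = 301)
r(75) - (-23*7)*28 = 301 - (-23*7)*28 = 301 - (-161)*28 = 301 - 1*(-4508) = 301 + 4508 = 4809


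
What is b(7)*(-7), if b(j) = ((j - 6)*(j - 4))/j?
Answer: -3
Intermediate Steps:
b(j) = (-6 + j)*(-4 + j)/j (b(j) = ((-6 + j)*(-4 + j))/j = (-6 + j)*(-4 + j)/j)
b(7)*(-7) = (-10 + 7 + 24/7)*(-7) = (3/7)*(-7) = -3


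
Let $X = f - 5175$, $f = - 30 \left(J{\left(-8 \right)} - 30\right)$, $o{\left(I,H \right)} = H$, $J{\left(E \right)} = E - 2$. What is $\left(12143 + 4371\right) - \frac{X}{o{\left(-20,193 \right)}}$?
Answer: $\frac{3191177}{193} \approx 16535.0$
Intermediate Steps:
$J{\left(E \right)} = -2 + E$
$f = 1200$ ($f = - 30 \left(\left(-2 - 8\right) - 30\right) = - 30 \left(-10 - 30\right) = \left(-30\right) \left(-40\right) = 1200$)
$X = -3975$ ($X = 1200 - 5175 = -3975$)
$\left(12143 + 4371\right) - \frac{X}{o{\left(-20,193 \right)}} = \left(12143 + 4371\right) - - \frac{3975}{193} = 16514 - \left(-3975\right) \frac{1}{193} = 16514 - - \frac{3975}{193} = 16514 + \frac{3975}{193} = \frac{3191177}{193}$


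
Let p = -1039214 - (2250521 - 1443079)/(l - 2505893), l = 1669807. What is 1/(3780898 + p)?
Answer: 418043/1146142208133 ≈ 3.6474e-7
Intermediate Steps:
p = -434435734481/418043 (p = -1039214 - (2250521 - 1443079)/(1669807 - 2505893) = -1039214 - 807442/(-836086) = -1039214 - 807442*(-1)/836086 = -1039214 - 1*(-403721/418043) = -1039214 + 403721/418043 = -434435734481/418043 ≈ -1.0392e+6)
1/(3780898 + p) = 1/(3780898 - 434435734481/418043) = 1/(1146142208133/418043) = 418043/1146142208133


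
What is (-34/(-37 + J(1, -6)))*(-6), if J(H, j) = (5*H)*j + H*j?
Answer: -204/73 ≈ -2.7945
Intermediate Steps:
J(H, j) = 6*H*j (J(H, j) = 5*H*j + H*j = 6*H*j)
(-34/(-37 + J(1, -6)))*(-6) = (-34/(-37 + 6*1*(-6)))*(-6) = (-34/(-37 - 36))*(-6) = (-34/(-73))*(-6) = -1/73*(-34)*(-6) = (34/73)*(-6) = -204/73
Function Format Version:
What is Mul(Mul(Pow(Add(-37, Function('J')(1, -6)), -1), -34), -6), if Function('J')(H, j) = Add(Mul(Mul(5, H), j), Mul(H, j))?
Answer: Rational(-204, 73) ≈ -2.7945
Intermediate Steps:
Function('J')(H, j) = Mul(6, H, j) (Function('J')(H, j) = Add(Mul(5, H, j), Mul(H, j)) = Mul(6, H, j))
Mul(Mul(Pow(Add(-37, Function('J')(1, -6)), -1), -34), -6) = Mul(Mul(Pow(Add(-37, Mul(6, 1, -6)), -1), -34), -6) = Mul(Mul(Pow(Add(-37, -36), -1), -34), -6) = Mul(Mul(Pow(-73, -1), -34), -6) = Mul(Mul(Rational(-1, 73), -34), -6) = Mul(Rational(34, 73), -6) = Rational(-204, 73)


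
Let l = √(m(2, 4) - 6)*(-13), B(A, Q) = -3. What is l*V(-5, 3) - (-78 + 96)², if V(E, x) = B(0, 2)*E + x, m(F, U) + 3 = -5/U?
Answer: -324 - 117*I*√41 ≈ -324.0 - 749.17*I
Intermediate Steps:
m(F, U) = -3 - 5/U
V(E, x) = x - 3*E (V(E, x) = -3*E + x = x - 3*E)
l = -13*I*√41/2 (l = √((-3 - 5/4) - 6)*(-13) = √(-17/4 - 6)*(-13) = √(-41/4)*(-13) = (I*√41/2)*(-13) = -13*I*√41/2 ≈ -41.62*I)
l*V(-5, 3) - (-78 + 96)² = (-13*I*√41/2)*(3 - 3*(-5)) - (-78 + 96)² = (-13*I*√41/2)*(3 + 15) - 1*18² = -13*I*√41/2*18 - 1*324 = -117*I*√41 - 324 = -324 - 117*I*√41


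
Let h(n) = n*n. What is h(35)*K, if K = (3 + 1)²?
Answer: 19600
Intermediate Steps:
h(n) = n²
K = 16 (K = 4² = 16)
h(35)*K = 35²*16 = 1225*16 = 19600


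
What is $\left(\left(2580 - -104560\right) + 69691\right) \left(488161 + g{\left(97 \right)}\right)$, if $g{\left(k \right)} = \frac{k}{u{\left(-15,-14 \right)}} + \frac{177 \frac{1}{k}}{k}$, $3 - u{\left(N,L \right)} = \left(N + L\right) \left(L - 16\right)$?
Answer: $\frac{7259592308178187}{84099} \approx 8.6322 \cdot 10^{10}$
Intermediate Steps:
$u{\left(N,L \right)} = 3 - \left(-16 + L\right) \left(L + N\right)$ ($u{\left(N,L \right)} = 3 - \left(N + L\right) \left(L - 16\right) = 3 - \left(L + N\right) \left(-16 + L\right) = 3 - \left(-16 + L\right) \left(L + N\right)$)
$g{\left(k \right)} = \frac{177}{k^{2}} - \frac{k}{867}$ ($g{\left(k \right)} = \frac{k}{3 - \left(-14\right)^{2} + 16 \left(-14\right) + 16 \left(-15\right) - \left(-14\right) \left(-15\right)} + \frac{177 \frac{1}{k}}{k} = \frac{k}{3 - 196 - 224 - 240 - 210} + \frac{177}{k^{2}} = \frac{k}{-867} + \frac{177}{k^{2}} = k \left(- \frac{1}{867}\right) + \frac{177}{k^{2}} = - \frac{k}{867} + \frac{177}{k^{2}} = \frac{177}{k^{2}} - \frac{k}{867}$)
$\left(\left(2580 - -104560\right) + 69691\right) \left(488161 + g{\left(97 \right)}\right) = \left(\left(2580 - -104560\right) + 69691\right) \left(488161 + \left(\frac{177}{9409} - \frac{97}{867}\right)\right) = \left(\left(2580 + 104560\right) + 69691\right) \left(488161 + \left(177 \cdot \frac{1}{9409} - \frac{97}{867}\right)\right) = \left(107140 + 69691\right) \left(488161 + \left(\frac{177}{9409} - \frac{97}{867}\right)\right) = 176831 \left(488161 - \frac{759214}{8157603}\right) = 176831 \cdot \frac{3982222878869}{8157603} = \frac{7259592308178187}{84099}$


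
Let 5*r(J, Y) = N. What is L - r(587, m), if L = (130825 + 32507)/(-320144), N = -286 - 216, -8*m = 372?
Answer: 39973907/400180 ≈ 99.890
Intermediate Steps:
m = -93/2 (m = -1/8*372 = -93/2 ≈ -46.500)
N = -502
r(J, Y) = -502/5 (r(J, Y) = (1/5)*(-502) = -502/5)
L = -40833/80036 (L = 163332*(-1/320144) = -40833/80036 ≈ -0.51018)
L - r(587, m) = -40833/80036 - 1*(-502/5) = -40833/80036 + 502/5 = 39973907/400180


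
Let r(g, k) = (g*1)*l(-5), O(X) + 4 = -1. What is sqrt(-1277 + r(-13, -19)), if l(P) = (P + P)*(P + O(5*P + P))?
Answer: I*sqrt(2577) ≈ 50.764*I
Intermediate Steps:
O(X) = -5 (O(X) = -4 - 1 = -5)
l(P) = 2*P*(-5 + P) (l(P) = (P + P)*(P - 5) = (2*P)*(-5 + P) = 2*P*(-5 + P))
r(g, k) = 100*g (r(g, k) = (g*1)*(2*(-5)*(-5 - 5)) = g*(2*(-5)*(-10)) = g*100 = 100*g)
sqrt(-1277 + r(-13, -19)) = sqrt(-1277 + 100*(-13)) = sqrt(-1277 - 1300) = sqrt(-2577) = I*sqrt(2577)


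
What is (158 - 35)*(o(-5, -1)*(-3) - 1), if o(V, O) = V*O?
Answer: -1968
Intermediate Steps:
o(V, O) = O*V
(158 - 35)*(o(-5, -1)*(-3) - 1) = (158 - 35)*(-1*(-5)*(-3) - 1) = 123*(5*(-3) - 1) = 123*(-15 - 1) = 123*(-16) = -1968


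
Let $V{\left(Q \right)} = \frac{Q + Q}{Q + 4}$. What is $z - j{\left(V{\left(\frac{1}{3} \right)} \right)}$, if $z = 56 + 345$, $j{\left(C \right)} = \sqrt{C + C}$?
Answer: $401 - \frac{2 \sqrt{13}}{13} \approx 400.45$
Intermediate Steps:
$V{\left(Q \right)} = \frac{2 Q}{4 + Q}$
$j{\left(C \right)} = \sqrt{2} \sqrt{C}$ ($j{\left(C \right)} = \sqrt{2 C} = \sqrt{2} \sqrt{C}$)
$z = 401$
$z - j{\left(V{\left(\frac{1}{3} \right)} \right)} = 401 - \sqrt{2} \sqrt{\frac{2}{3 \left(4 + \frac{1}{3}\right)}} = 401 - \sqrt{2} \sqrt{2 \cdot \frac{1}{3} \frac{1}{4 + \frac{1}{3}}} = 401 - \sqrt{2} \sqrt{2 \cdot \frac{1}{3} \frac{1}{\frac{13}{3}}} = 401 - \sqrt{2} \sqrt{2 \cdot \frac{1}{3} \cdot \frac{3}{13}} = 401 - \sqrt{2} \sqrt{\frac{2}{13}} = 401 - \sqrt{2} \frac{\sqrt{26}}{13} = 401 - \frac{2 \sqrt{13}}{13}$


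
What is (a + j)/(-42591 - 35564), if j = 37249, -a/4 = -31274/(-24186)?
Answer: -450389609/945128415 ≈ -0.47654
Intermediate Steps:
a = -62548/12093 (a = -(-125096)/(-24186) = -(-125096)*(-1)/24186 = -4*15637/12093 = -62548/12093 ≈ -5.1722)
(a + j)/(-42591 - 35564) = (-62548/12093 + 37249)/(-42591 - 35564) = (450389609/12093)/(-78155) = (450389609/12093)*(-1/78155) = -450389609/945128415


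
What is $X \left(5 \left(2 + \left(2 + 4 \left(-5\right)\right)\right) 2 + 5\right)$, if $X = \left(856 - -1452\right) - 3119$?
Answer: $125705$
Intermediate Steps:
$X = -811$ ($X = \left(856 + 1452\right) - 3119 = 2308 - 3119 = -811$)
$X \left(5 \left(2 + \left(2 + 4 \left(-5\right)\right)\right) 2 + 5\right) = - 811 \left(5 \left(2 + \left(2 + 4 \left(-5\right)\right)\right) 2 + 5\right) = - 811 \left(5 \left(2 + \left(2 - 20\right)\right) 2 + 5\right) = - 811 \left(5 \left(2 - 18\right) 2 + 5\right) = - 811 \left(5 \left(\left(-16\right) 2\right) + 5\right) = - 811 \left(5 \left(-32\right) + 5\right) = - 811 \left(-160 + 5\right) = \left(-811\right) \left(-155\right) = 125705$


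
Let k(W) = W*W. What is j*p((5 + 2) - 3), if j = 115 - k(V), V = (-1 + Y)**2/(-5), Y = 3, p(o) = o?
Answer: 11436/25 ≈ 457.44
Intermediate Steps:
V = -4/5 (V = (-1 + 3)**2/(-5) = 2**2*(-1/5) = 4*(-1/5) = -4/5 ≈ -0.80000)
k(W) = W**2
j = 2859/25 (j = 115 - (-4/5)**2 = 115 - 1*16/25 = 115 - 16/25 = 2859/25 ≈ 114.36)
j*p((5 + 2) - 3) = 2859*((5 + 2) - 3)/25 = 2859*(7 - 3)/25 = (2859/25)*4 = 11436/25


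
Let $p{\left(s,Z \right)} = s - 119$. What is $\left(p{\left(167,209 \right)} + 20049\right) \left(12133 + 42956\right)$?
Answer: $1107123633$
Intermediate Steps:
$p{\left(s,Z \right)} = -119 + s$
$\left(p{\left(167,209 \right)} + 20049\right) \left(12133 + 42956\right) = \left(\left(-119 + 167\right) + 20049\right) \left(12133 + 42956\right) = \left(48 + 20049\right) 55089 = 20097 \cdot 55089 = 1107123633$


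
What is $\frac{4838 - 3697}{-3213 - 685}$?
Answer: $- \frac{1141}{3898} \approx -0.29271$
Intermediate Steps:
$\frac{4838 - 3697}{-3213 - 685} = \frac{1141}{-3898} = 1141 \left(- \frac{1}{3898}\right) = - \frac{1141}{3898}$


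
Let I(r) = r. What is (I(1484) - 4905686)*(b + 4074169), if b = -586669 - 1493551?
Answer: -9778728673698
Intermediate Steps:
b = -2080220
(I(1484) - 4905686)*(b + 4074169) = (1484 - 4905686)*(-2080220 + 4074169) = -4904202*1993949 = -9778728673698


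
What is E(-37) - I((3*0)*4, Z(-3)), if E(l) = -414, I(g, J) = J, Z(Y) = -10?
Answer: -404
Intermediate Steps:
E(-37) - I((3*0)*4, Z(-3)) = -414 - 1*(-10) = -414 + 10 = -404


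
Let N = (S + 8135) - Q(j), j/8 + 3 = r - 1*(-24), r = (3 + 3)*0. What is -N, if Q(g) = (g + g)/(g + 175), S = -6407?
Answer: -84624/49 ≈ -1727.0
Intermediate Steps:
r = 0 (r = 6*0 = 0)
j = 168 (j = -24 + 8*(0 - 1*(-24)) = -24 + 8*(0 + 24) = -24 + 8*24 = -24 + 192 = 168)
Q(g) = 2*g/(175 + g) (Q(g) = (2*g)/(175 + g) = 2*g/(175 + g))
N = 84624/49 (N = (-6407 + 8135) - 2*168/(175 + 168) = 1728 - 2*168/343 = 1728 - 1*48/49 = 1728 - 48/49 = 84624/49 ≈ 1727.0)
-N = -1*84624/49 = -84624/49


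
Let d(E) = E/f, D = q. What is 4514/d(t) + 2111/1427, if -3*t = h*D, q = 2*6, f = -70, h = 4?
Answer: 112734309/5708 ≈ 19750.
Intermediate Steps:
q = 12
D = 12
t = -16 (t = -4*12/3 = -⅓*48 = -16)
d(E) = -E/70 (d(E) = E/(-70) = E*(-1/70) = -E/70)
4514/d(t) + 2111/1427 = 4514/((-1/70*(-16))) + 2111/1427 = 4514/(8/35) + 2111*(1/1427) = 4514*(35/8) + 2111/1427 = 78995/4 + 2111/1427 = 112734309/5708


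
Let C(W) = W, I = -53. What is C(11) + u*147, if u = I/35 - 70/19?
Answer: -71552/95 ≈ -753.18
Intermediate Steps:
u = -3457/665 (u = -53/35 - 70/19 = -3457/665 ≈ -5.1985)
C(11) + u*147 = 11 - 3457/665*147 = 11 - 72597/95 = -71552/95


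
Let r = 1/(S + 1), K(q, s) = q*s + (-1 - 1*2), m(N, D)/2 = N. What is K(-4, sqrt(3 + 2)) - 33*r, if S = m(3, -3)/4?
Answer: -81/5 - 4*sqrt(5) ≈ -25.144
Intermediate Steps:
m(N, D) = 2*N
S = 3/2 (S = (2*3)/4 = 6*(1/4) = 3/2 ≈ 1.5000)
K(q, s) = -3 + q*s (K(q, s) = q*s + (-1 - 2) = q*s - 3 = -3 + q*s)
r = 2/5 (r = 1/(3/2 + 1) = 1/(5/2) = 2/5 ≈ 0.40000)
K(-4, sqrt(3 + 2)) - 33*r = (-3 - 4*sqrt(3 + 2)) - 33*2/5 = (-3 - 4*sqrt(5)) - 1*66/5 = (-3 - 4*sqrt(5)) - 66/5 = -81/5 - 4*sqrt(5)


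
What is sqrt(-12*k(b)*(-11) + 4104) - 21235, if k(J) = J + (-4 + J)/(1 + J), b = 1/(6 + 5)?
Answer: -21235 + sqrt(3643) ≈ -21175.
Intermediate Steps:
b = 1/11 ≈ 0.090909
k(J) = J + (-4 + J)/(1 + J)
sqrt(-12*k(b)*(-11) + 4104) - 21235 = sqrt(-12*(-4 + (1/11)**2 + 2*(1/11))/(1 + 1/11)*(-11) + 4104) - 21235 = sqrt(-12*(-4 + 1/121 + 2/11)/12/11*(-11) + 4104) - 21235 = sqrt(-11*(-461)/121*(-11) + 4104) - 21235 = sqrt(-12*(-461/132)*(-11) + 4104) - 21235 = sqrt((461/11)*(-11) + 4104) - 21235 = sqrt(-461 + 4104) - 21235 = sqrt(3643) - 21235 = -21235 + sqrt(3643)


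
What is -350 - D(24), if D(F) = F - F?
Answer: -350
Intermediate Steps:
D(F) = 0
-350 - D(24) = -350 - 1*0 = -350 + 0 = -350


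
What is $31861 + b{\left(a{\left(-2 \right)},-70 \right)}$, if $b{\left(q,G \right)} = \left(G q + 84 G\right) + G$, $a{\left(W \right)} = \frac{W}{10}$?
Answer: $25925$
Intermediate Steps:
$a{\left(W \right)} = \frac{W}{10}$ ($a{\left(W \right)} = W \frac{1}{10} = \frac{W}{10}$)
$b{\left(q,G \right)} = 85 G + G q$ ($b{\left(q,G \right)} = \left(84 G + G q\right) + G = 85 G + G q$)
$31861 + b{\left(a{\left(-2 \right)},-70 \right)} = 31861 - 70 \left(85 + \frac{1}{10} \left(-2\right)\right) = 31861 - 70 \left(85 - \frac{1}{5}\right) = 31861 - 5936 = 25925$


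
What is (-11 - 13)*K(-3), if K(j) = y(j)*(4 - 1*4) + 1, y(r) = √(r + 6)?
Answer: -24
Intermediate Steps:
y(r) = √(6 + r)
K(j) = 1 (K(j) = √(6 + j)*(4 - 1*4) + 1 = √(6 + j)*(4 - 4) + 1 = √(6 + j)*0 + 1 = 0 + 1 = 1)
(-11 - 13)*K(-3) = (-11 - 13)*1 = -24*1 = -24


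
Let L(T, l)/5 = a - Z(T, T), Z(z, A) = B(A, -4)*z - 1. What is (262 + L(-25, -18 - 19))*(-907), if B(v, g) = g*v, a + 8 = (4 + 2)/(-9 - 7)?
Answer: -92333507/8 ≈ -1.1542e+7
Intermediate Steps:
a = -67/8 (a = -8 + (4 + 2)/(-9 - 7) = -8 + 6/(-16) = -8 + 6*(-1/16) = -8 - 3/8 = -67/8 ≈ -8.3750)
Z(z, A) = -1 - 4*A*z (Z(z, A) = (-4*A)*z - 1 = -4*A*z - 1 = -1 - 4*A*z)
L(T, l) = -295/8 + 20*T**2 (L(T, l) = 5*(-67/8 - (-1 - 4*T*T)) = 5*(-67/8 - (-1 - 4*T**2)) = 5*(-67/8 + (1 + 4*T**2)) = 5*(-59/8 + 4*T**2) = -295/8 + 20*T**2)
(262 + L(-25, -18 - 19))*(-907) = (262 + (-295/8 + 20*(-25)**2))*(-907) = (262 + (-295/8 + 20*625))*(-907) = (262 + (-295/8 + 12500))*(-907) = (262 + 99705/8)*(-907) = (101801/8)*(-907) = -92333507/8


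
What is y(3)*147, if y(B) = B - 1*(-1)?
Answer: 588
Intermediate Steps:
y(B) = 1 + B (y(B) = B + 1 = 1 + B)
y(3)*147 = (1 + 3)*147 = 4*147 = 588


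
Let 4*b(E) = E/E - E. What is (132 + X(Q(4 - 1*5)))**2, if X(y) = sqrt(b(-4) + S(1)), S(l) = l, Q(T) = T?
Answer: 71289/4 ≈ 17822.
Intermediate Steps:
b(E) = 1/4 - E/4 (b(E) = (E/E - E)/4 = (1 - E)/4 = 1/4 - E/4)
X(y) = 3/2 (X(y) = sqrt((1/4 - 1/4*(-4)) + 1) = sqrt((1/4 + 1) + 1) = sqrt(5/4 + 1) = sqrt(9/4) = 3/2)
(132 + X(Q(4 - 1*5)))**2 = (132 + 3/2)**2 = (267/2)**2 = 71289/4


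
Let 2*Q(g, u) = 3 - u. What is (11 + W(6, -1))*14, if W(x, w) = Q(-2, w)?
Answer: 182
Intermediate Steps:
Q(g, u) = 3/2 - u/2 (Q(g, u) = (3 - u)/2 = 3/2 - u/2)
W(x, w) = 3/2 - w/2
(11 + W(6, -1))*14 = (11 + (3/2 - ½*(-1)))*14 = (11 + (3/2 + ½))*14 = (11 + 2)*14 = 13*14 = 182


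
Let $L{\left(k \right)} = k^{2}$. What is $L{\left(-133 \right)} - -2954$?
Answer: $20643$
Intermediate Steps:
$L{\left(-133 \right)} - -2954 = \left(-133\right)^{2} - -2954 = 17689 + 2954 = 20643$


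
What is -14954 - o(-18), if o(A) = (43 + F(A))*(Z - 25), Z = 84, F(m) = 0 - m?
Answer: -18553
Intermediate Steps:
F(m) = -m
o(A) = 2537 - 59*A (o(A) = (43 - A)*(84 - 25) = (43 - A)*59 = 2537 - 59*A)
-14954 - o(-18) = -14954 - (2537 - 59*(-18)) = -14954 - (2537 + 1062) = -14954 - 1*3599 = -14954 - 3599 = -18553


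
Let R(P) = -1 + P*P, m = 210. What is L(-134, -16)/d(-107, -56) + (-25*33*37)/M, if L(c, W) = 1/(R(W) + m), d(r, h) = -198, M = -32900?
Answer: 56208077/60582060 ≈ 0.92780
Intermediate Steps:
R(P) = -1 + P**2
L(c, W) = 1/(209 + W**2) (L(c, W) = 1/((-1 + W**2) + 210) = 1/(209 + W**2))
L(-134, -16)/d(-107, -56) + (-25*33*37)/M = 1/((209 + (-16)**2)*(-198)) + (-25*33*37)/(-32900) = -1/198/(209 + 256) - 825*37*(-1/32900) = -1/198/465 - 30525*(-1/32900) = (1/465)*(-1/198) + 1221/1316 = -1/92070 + 1221/1316 = 56208077/60582060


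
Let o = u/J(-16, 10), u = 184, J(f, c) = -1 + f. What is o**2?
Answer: 33856/289 ≈ 117.15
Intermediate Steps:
o = -184/17 (o = 184/(-1 - 16) = 184/(-17) = 184*(-1/17) = -184/17 ≈ -10.824)
o**2 = (-184/17)**2 = 33856/289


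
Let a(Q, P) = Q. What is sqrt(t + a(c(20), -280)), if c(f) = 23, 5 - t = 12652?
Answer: 4*I*sqrt(789) ≈ 112.36*I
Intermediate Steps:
t = -12647 (t = 5 - 1*12652 = 5 - 12652 = -12647)
sqrt(t + a(c(20), -280)) = sqrt(-12647 + 23) = sqrt(-12624) = 4*I*sqrt(789)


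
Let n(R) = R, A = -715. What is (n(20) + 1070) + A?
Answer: 375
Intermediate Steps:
(n(20) + 1070) + A = (20 + 1070) - 715 = 1090 - 715 = 375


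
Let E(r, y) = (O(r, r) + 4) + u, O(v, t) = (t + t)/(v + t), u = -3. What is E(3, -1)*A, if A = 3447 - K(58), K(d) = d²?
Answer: 166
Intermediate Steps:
O(v, t) = 2*t/(t + v) (O(v, t) = (2*t)/(t + v) = 2*t/(t + v))
E(r, y) = 2 (E(r, y) = (2*r/(r + r) + 4) - 3 = (2*r/((2*r)) + 4) - 3 = (2*r*(1/(2*r)) + 4) - 3 = (1 + 4) - 3 = 5 - 3 = 2)
A = 83 (A = 3447 - 1*58² = 3447 - 1*3364 = 3447 - 3364 = 83)
E(3, -1)*A = 2*83 = 166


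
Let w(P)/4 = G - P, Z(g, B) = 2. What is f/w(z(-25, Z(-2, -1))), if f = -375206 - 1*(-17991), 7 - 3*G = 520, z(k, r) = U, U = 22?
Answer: 357215/772 ≈ 462.71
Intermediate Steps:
z(k, r) = 22
G = -171 (G = 7/3 - 1/3*520 = 7/3 - 520/3 = -171)
f = -357215 (f = -375206 + 17991 = -357215)
w(P) = -684 - 4*P (w(P) = 4*(-171 - P) = -684 - 4*P)
f/w(z(-25, Z(-2, -1))) = -357215/(-684 - 4*22) = -357215/(-684 - 88) = -357215/(-772) = -357215*(-1/772) = 357215/772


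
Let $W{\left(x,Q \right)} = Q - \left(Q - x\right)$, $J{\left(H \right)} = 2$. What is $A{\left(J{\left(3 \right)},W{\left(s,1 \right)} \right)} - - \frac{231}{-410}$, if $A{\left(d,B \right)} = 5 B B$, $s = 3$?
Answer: $\frac{18219}{410} \approx 44.437$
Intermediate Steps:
$W{\left(x,Q \right)} = x$
$A{\left(d,B \right)} = 5 B^{2}$
$A{\left(J{\left(3 \right)},W{\left(s,1 \right)} \right)} - - \frac{231}{-410} = 5 \cdot 3^{2} - - \frac{231}{-410} = 5 \cdot 9 - \left(-231\right) \left(- \frac{1}{410}\right) = 45 - \frac{231}{410} = \frac{18219}{410}$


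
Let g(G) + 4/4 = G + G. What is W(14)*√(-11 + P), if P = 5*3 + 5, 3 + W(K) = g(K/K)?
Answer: -6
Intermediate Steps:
g(G) = -1 + 2*G (g(G) = -1 + (G + G) = -1 + 2*G)
W(K) = -2 (W(K) = -3 + (-1 + 2*(K/K)) = -3 + (-1 + 2*1) = -3 + (-1 + 2) = -3 + 1 = -2)
P = 20 (P = 15 + 5 = 20)
W(14)*√(-11 + P) = -2*√(-11 + 20) = -2*√9 = -2*3 = -6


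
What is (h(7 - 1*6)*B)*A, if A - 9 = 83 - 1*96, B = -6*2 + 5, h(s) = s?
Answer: 28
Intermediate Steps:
B = -7 (B = -12 + 5 = -7)
A = -4 (A = 9 + (83 - 1*96) = 9 + (83 - 96) = 9 - 13 = -4)
(h(7 - 1*6)*B)*A = ((7 - 1*6)*(-7))*(-4) = ((7 - 6)*(-7))*(-4) = (1*(-7))*(-4) = -7*(-4) = 28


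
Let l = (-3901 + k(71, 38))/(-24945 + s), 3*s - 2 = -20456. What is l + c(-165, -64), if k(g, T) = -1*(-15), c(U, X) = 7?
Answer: 226227/31763 ≈ 7.1223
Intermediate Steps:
k(g, T) = 15
s = -6818 (s = ⅔ + (⅓)*(-20456) = ⅔ - 20456/3 = -6818)
l = 3886/31763 (l = (-3901 + 15)/(-24945 - 6818) = -3886/(-31763) = -3886*(-1/31763) = 3886/31763 ≈ 0.12234)
l + c(-165, -64) = 3886/31763 + 7 = 226227/31763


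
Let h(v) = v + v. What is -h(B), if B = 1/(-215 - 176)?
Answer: 2/391 ≈ 0.0051151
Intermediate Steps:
B = -1/391 (B = 1/(-391) = -1/391 ≈ -0.0025575)
h(v) = 2*v
-h(B) = -2*(-1)/391 = -1*(-2/391) = 2/391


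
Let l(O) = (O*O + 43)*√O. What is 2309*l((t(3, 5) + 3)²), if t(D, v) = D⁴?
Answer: 9656522090124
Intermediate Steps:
l(O) = √O*(43 + O²) (l(O) = (O² + 43)*√O = (43 + O²)*√O = √O*(43 + O²))
2309*l((t(3, 5) + 3)²) = 2309*(√((3⁴ + 3)²)*(43 + ((3⁴ + 3)²)²)) = 2309*(√((81 + 3)²)*(43 + ((81 + 3)²)²)) = 2309*(√(84²)*(43 + (84²)²)) = 2309*(√7056*(43 + 7056²)) = 2309*(84*(43 + 49787136)) = 2309*(84*49787179) = 2309*4182123036 = 9656522090124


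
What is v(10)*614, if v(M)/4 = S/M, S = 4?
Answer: 4912/5 ≈ 982.40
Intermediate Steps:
v(M) = 16/M (v(M) = 4*(4/M) = 16/M)
v(10)*614 = (16/10)*614 = (16*(1/10))*614 = (8/5)*614 = 4912/5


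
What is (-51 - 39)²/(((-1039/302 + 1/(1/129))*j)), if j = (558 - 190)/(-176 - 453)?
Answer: -192332475/1744274 ≈ -110.27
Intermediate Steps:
j = -368/629 (j = 368/(-629) = 368*(-1/629) = -368/629 ≈ -0.58506)
(-51 - 39)²/(((-1039/302 + 1/(1/129))*j)) = (-51 - 39)²/(((-1039/302 + 1/(1/129))*(-368/629))) = (-90)²/(((-1039*1/302 + 1/(1/129))*(-368/629))) = 8100/(((-1039/302 + 129)*(-368/629))) = 8100/(((37919/302)*(-368/629))) = 8100/(-6977096/94979) = 8100*(-94979/6977096) = -192332475/1744274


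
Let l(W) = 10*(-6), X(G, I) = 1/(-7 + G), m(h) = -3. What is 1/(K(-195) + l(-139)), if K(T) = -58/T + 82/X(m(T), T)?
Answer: -195/171542 ≈ -0.0011367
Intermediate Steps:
l(W) = -60
K(T) = -820 - 58/T (K(T) = -58/T + 82/(1/(-7 - 3)) = -58/T + 82/(1/(-10)) = -58/T + 82/(-⅒) = -58/T + 82*(-10) = -58/T - 820 = -820 - 58/T)
1/(K(-195) + l(-139)) = 1/((-820 - 58/(-195)) - 60) = 1/((-820 - 58*(-1/195)) - 60) = 1/((-820 + 58/195) - 60) = 1/(-159842/195 - 60) = 1/(-171542/195) = -195/171542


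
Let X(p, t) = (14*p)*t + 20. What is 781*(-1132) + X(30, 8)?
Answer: -880712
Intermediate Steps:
X(p, t) = 20 + 14*p*t (X(p, t) = 14*p*t + 20 = 20 + 14*p*t)
781*(-1132) + X(30, 8) = 781*(-1132) + (20 + 14*30*8) = -884092 + (20 + 3360) = -884092 + 3380 = -880712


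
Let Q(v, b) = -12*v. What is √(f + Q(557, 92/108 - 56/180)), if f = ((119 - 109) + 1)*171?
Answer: I*√4803 ≈ 69.304*I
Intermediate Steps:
f = 1881 (f = (10 + 1)*171 = 11*171 = 1881)
√(f + Q(557, 92/108 - 56/180)) = √(1881 - 12*557) = √(1881 - 6684) = √(-4803) = I*√4803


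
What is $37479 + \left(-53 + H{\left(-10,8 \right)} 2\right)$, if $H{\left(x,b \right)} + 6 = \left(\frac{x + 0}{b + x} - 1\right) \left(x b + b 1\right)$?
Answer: $36838$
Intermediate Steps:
$H{\left(x,b \right)} = -6 + \left(-1 + \frac{x}{b + x}\right) \left(b + b x\right)$ ($H{\left(x,b \right)} = -6 + \left(\frac{x + 0}{b + x} - 1\right) \left(x b + b 1\right) = -6 + \left(\frac{x}{b + x} - 1\right) \left(b x + b\right) = -6 + \left(-1 + \frac{x}{b + x}\right) \left(b + b x\right)$)
$37479 + \left(-53 + H{\left(-10,8 \right)} 2\right) = 37479 + \left(-53 + \frac{- 8^{2} - 48 - -60 - - 10 \cdot 8^{2}}{8 - 10} \cdot 2\right) = 37479 + \left(-53 + \frac{\left(-1\right) 64 - 48 + 60 - \left(-10\right) 64}{-2} \cdot 2\right) = 37479 + \left(-53 + - \frac{-64 - 48 + 60 + 640}{2} \cdot 2\right) = 37479 + \left(-53 + \left(- \frac{1}{2}\right) 588 \cdot 2\right) = 37479 - 641 = 36838$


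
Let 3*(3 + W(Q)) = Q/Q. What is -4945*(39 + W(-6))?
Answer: -539005/3 ≈ -1.7967e+5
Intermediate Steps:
W(Q) = -8/3 (W(Q) = -3 + (Q/Q)/3 = -3 + (1/3)*1 = -3 + 1/3 = -8/3)
-4945*(39 + W(-6)) = -4945*(39 - 8/3) = -4945*109/3 = -539005/3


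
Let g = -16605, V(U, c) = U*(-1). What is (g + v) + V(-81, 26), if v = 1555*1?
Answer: -14969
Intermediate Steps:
V(U, c) = -U
v = 1555
(g + v) + V(-81, 26) = (-16605 + 1555) - 1*(-81) = -15050 + 81 = -14969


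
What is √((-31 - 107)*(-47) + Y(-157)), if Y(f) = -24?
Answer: 3*√718 ≈ 80.387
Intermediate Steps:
√((-31 - 107)*(-47) + Y(-157)) = √((-31 - 107)*(-47) - 24) = √(-138*(-47) - 24) = √(6486 - 24) = √6462 = 3*√718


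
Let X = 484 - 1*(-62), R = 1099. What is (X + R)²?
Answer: 2706025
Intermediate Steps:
X = 546 (X = 484 + 62 = 546)
(X + R)² = (546 + 1099)² = 1645² = 2706025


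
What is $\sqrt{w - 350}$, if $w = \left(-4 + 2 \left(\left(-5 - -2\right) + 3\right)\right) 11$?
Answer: $i \sqrt{394} \approx 19.849 i$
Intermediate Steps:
$w = -44$ ($w = \left(-4 + 2 \left(\left(-5 + 2\right) + 3\right)\right) 11 = \left(-4 + 2 \left(-3 + 3\right)\right) 11 = \left(-4 + 2 \cdot 0\right) 11 = \left(-4 + 0\right) 11 = \left(-4\right) 11 = -44$)
$\sqrt{w - 350} = \sqrt{-44 - 350} = \sqrt{-394} = i \sqrt{394}$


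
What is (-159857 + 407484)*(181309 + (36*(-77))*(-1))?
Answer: 45583425787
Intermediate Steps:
(-159857 + 407484)*(181309 + (36*(-77))*(-1)) = 247627*(181309 - 2772*(-1)) = 247627*(181309 + 2772) = 247627*184081 = 45583425787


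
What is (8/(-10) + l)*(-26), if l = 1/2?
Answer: 39/5 ≈ 7.8000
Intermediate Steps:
l = 1/2 ≈ 0.50000
(8/(-10) + l)*(-26) = (8/(-10) + 1/2)*(-26) = (8*(-1/10) + 1/2)*(-26) = (-4/5 + 1/2)*(-26) = -3/10*(-26) = 39/5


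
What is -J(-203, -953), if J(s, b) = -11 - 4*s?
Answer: -801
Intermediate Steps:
-J(-203, -953) = -(-11 - 4*(-203)) = -(-11 + 812) = -1*801 = -801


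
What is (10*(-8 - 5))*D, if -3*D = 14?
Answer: 1820/3 ≈ 606.67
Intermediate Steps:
D = -14/3 (D = -⅓*14 = -14/3 ≈ -4.6667)
(10*(-8 - 5))*D = (10*(-8 - 5))*(-14/3) = (10*(-13))*(-14/3) = -130*(-14/3) = 1820/3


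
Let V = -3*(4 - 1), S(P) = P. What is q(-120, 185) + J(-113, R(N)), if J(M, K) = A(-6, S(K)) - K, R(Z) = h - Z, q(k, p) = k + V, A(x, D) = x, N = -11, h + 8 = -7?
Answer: -131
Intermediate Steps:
h = -15 (h = -8 - 7 = -15)
V = -9 (V = -3*3 = -9)
q(k, p) = -9 + k (q(k, p) = k - 9 = -9 + k)
R(Z) = -15 - Z
J(M, K) = -6 - K
q(-120, 185) + J(-113, R(N)) = (-9 - 120) + (-6 - (-15 - 1*(-11))) = -129 + (-6 - (-15 + 11)) = -129 + (-6 - 1*(-4)) = -129 + (-6 + 4) = -129 - 2 = -131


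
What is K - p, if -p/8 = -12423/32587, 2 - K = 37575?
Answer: -1224490735/32587 ≈ -37576.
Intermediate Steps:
K = -37573 (K = 2 - 1*37575 = 2 - 37575 = -37573)
p = 99384/32587 (p = -(-99384)/32587 = -8*(-12423/32587) = 99384/32587 ≈ 3.0498)
K - p = -37573 - 1*99384/32587 = -37573 - 99384/32587 = -1224490735/32587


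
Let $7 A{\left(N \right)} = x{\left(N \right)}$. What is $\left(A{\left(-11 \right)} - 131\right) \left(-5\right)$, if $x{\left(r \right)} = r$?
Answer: $\frac{4640}{7} \approx 662.86$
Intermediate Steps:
$A{\left(N \right)} = \frac{N}{7}$
$\left(A{\left(-11 \right)} - 131\right) \left(-5\right) = \left(\frac{1}{7} \left(-11\right) - 131\right) \left(-5\right) = \left(- \frac{11}{7} - 131\right) \left(-5\right) = \left(- \frac{928}{7}\right) \left(-5\right) = \frac{4640}{7}$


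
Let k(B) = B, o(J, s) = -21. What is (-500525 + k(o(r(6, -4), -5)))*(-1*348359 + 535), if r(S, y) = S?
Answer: 174101911904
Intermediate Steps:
(-500525 + k(o(r(6, -4), -5)))*(-1*348359 + 535) = (-500525 - 21)*(-1*348359 + 535) = -500546*(-348359 + 535) = -500546*(-347824) = 174101911904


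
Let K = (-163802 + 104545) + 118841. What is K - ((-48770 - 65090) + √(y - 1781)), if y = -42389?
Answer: 173444 - I*√44170 ≈ 1.7344e+5 - 210.17*I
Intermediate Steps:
K = 59584 (K = -59257 + 118841 = 59584)
K - ((-48770 - 65090) + √(y - 1781)) = 59584 - ((-48770 - 65090) + √(-42389 - 1781)) = 59584 - (-113860 + √(-44170)) = 59584 - (-113860 + I*√44170) = 59584 + (113860 - I*√44170) = 173444 - I*√44170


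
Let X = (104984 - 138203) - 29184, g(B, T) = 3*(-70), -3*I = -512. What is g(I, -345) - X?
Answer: 62193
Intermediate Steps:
I = 512/3 (I = -1/3*(-512) = 512/3 ≈ 170.67)
g(B, T) = -210
X = -62403 (X = -33219 - 29184 = -62403)
g(I, -345) - X = -210 - 1*(-62403) = -210 + 62403 = 62193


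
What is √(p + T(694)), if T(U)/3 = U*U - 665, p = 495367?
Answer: 2*√484570 ≈ 1392.2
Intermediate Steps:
T(U) = -1995 + 3*U² (T(U) = 3*(U*U - 665) = 3*(U² - 665) = 3*(-665 + U²) = -1995 + 3*U²)
√(p + T(694)) = √(495367 + (-1995 + 3*694²)) = √(495367 + (-1995 + 3*481636)) = √(495367 + (-1995 + 1444908)) = √(495367 + 1442913) = √1938280 = 2*√484570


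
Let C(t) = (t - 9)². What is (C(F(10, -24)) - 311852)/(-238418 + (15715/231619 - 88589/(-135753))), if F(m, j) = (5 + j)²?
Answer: 1477411024365609/1874137087097185 ≈ 0.78831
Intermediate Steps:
C(t) = (-9 + t)²
(C(F(10, -24)) - 311852)/(-238418 + (15715/231619 - 88589/(-135753))) = ((-9 + (5 - 24)²)² - 311852)/(-238418 + (15715/231619 - 88589/(-135753))) = ((-9 + (-19)²)² - 311852)/(-238418 + (15715*(1/231619) - 88589*(-1/135753))) = ((-9 + 361)² - 311852)/(-238418 + (15715/231619 + 88589/135753)) = (352² - 311852)/(-238418 + 22652253986/31442974107) = (123904 - 311852)/(-7496548348388740/31442974107) = -187948*(-31442974107/7496548348388740) = 1477411024365609/1874137087097185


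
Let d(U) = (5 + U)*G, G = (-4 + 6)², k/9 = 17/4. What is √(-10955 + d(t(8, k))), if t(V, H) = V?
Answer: I*√10903 ≈ 104.42*I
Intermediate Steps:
k = 153/4 (k = 9*(17/4) = 153/4 ≈ 38.250)
G = 4 (G = 2² = 4)
d(U) = 20 + 4*U (d(U) = (5 + U)*4 = 20 + 4*U)
√(-10955 + d(t(8, k))) = √(-10955 + (20 + 4*8)) = √(-10955 + (20 + 32)) = √(-10955 + 52) = √(-10903) = I*√10903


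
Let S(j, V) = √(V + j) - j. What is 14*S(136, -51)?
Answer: -1904 + 14*√85 ≈ -1774.9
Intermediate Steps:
14*S(136, -51) = 14*(√(-51 + 136) - 1*136) = 14*(√85 - 136) = 14*(-136 + √85) = -1904 + 14*√85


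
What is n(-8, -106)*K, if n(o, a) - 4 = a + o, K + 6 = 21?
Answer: -1650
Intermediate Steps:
K = 15 (K = -6 + 21 = 15)
n(o, a) = 4 + a + o (n(o, a) = 4 + (a + o) = 4 + a + o)
n(-8, -106)*K = (4 - 106 - 8)*15 = -110*15 = -1650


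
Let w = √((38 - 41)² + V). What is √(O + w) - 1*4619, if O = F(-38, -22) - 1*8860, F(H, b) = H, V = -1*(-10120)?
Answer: -4619 + I*√(8898 - √10129) ≈ -4619.0 + 93.794*I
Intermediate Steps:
V = 10120
w = √10129 (w = √((38 - 41)² + 10120) = √((-3)² + 10120) = √(9 + 10120) = √10129 ≈ 100.64)
O = -8898 (O = -38 - 1*8860 = -38 - 8860 = -8898)
√(O + w) - 1*4619 = √(-8898 + √10129) - 1*4619 = √(-8898 + √10129) - 4619 = -4619 + √(-8898 + √10129)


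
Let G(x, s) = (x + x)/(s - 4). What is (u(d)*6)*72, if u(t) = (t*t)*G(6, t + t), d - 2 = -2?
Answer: 0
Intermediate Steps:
d = 0 (d = 2 - 2 = 0)
G(x, s) = 2*x/(-4 + s) (G(x, s) = (2*x)/(-4 + s) = 2*x/(-4 + s))
u(t) = 12*t²/(-4 + 2*t) (u(t) = (t*t)*(2*6/(-4 + (t + t))) = t²*(2*6/(-4 + 2*t)) = t²*(12/(-4 + 2*t)) = 12*t²/(-4 + 2*t))
(u(d)*6)*72 = ((6*0²/(-2 + 0))*6)*72 = ((6*0/(-2))*6)*72 = ((6*0*(-½))*6)*72 = (0*6)*72 = 0*72 = 0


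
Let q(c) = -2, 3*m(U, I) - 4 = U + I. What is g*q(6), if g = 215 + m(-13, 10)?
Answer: -1292/3 ≈ -430.67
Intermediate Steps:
m(U, I) = 4/3 + I/3 + U/3 (m(U, I) = 4/3 + (U + I)/3 = 4/3 + (I + U)/3 = 4/3 + (I/3 + U/3) = 4/3 + I/3 + U/3)
g = 646/3 (g = 215 + (4/3 + (⅓)*10 + (⅓)*(-13)) = 215 + (4/3 + 10/3 - 13/3) = 215 + ⅓ = 646/3 ≈ 215.33)
g*q(6) = (646/3)*(-2) = -1292/3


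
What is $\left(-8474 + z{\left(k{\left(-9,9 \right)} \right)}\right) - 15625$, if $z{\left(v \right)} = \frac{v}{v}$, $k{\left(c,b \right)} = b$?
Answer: $-24098$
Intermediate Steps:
$z{\left(v \right)} = 1$
$\left(-8474 + z{\left(k{\left(-9,9 \right)} \right)}\right) - 15625 = \left(-8474 + 1\right) - 15625 = -8473 - 15625 = -24098$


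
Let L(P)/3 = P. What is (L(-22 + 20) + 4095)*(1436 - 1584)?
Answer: -605172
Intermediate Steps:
L(P) = 3*P
(L(-22 + 20) + 4095)*(1436 - 1584) = (3*(-22 + 20) + 4095)*(1436 - 1584) = (3*(-2) + 4095)*(-148) = (-6 + 4095)*(-148) = 4089*(-148) = -605172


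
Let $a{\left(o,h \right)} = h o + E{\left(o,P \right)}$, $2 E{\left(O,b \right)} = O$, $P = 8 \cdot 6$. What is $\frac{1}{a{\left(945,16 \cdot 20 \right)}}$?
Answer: $\frac{2}{605745} \approx 3.3017 \cdot 10^{-6}$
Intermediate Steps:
$P = 48$
$E{\left(O,b \right)} = \frac{O}{2}$
$a{\left(o,h \right)} = \frac{o}{2} + h o$ ($a{\left(o,h \right)} = h o + \frac{o}{2} = \frac{o}{2} + h o$)
$\frac{1}{a{\left(945,16 \cdot 20 \right)}} = \frac{1}{945 \left(\frac{1}{2} + 16 \cdot 20\right)} = \frac{1}{945 \left(\frac{1}{2} + 320\right)} = \frac{1}{945 \cdot \frac{641}{2}} = \frac{1}{\frac{605745}{2}} = \frac{2}{605745}$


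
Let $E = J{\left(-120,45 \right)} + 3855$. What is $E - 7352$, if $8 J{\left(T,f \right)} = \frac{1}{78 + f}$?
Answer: $- \frac{3441047}{984} \approx -3497.0$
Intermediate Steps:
$J{\left(T,f \right)} = \frac{1}{8 \left(78 + f\right)}$
$E = \frac{3793321}{984}$ ($E = \frac{1}{8 \left(78 + 45\right)} + 3855 = \frac{1}{8 \cdot 123} + 3855 = \frac{1}{8} \cdot \frac{1}{123} + 3855 = \frac{1}{984} + 3855 = \frac{3793321}{984} \approx 3855.0$)
$E - 7352 = \frac{3793321}{984} - 7352 = - \frac{3441047}{984}$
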